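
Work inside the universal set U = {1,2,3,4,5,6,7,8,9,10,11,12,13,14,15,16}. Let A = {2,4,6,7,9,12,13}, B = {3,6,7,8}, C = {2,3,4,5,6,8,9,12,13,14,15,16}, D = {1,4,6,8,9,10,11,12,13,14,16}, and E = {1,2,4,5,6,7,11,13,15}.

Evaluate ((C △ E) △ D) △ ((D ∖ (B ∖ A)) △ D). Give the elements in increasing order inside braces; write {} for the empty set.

C △ E = {1,3,7,8,9,11,12,14,16}
(C △ E) △ D = {3,4,6,7,10,13}
B ∖ A = {3,8}
D ∖ (B ∖ A) = {1,4,6,9,10,11,12,13,14,16}
(D ∖ (B ∖ A)) △ D = {8}
((C △ E) △ D) △ ((D ∖ (B ∖ A)) △ D) = {3,4,6,7,8,10,13}

{3,4,6,7,8,10,13}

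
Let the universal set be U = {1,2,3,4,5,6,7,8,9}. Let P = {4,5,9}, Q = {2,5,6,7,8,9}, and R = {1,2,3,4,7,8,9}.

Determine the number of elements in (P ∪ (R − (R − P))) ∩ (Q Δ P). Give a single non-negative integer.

1

R − P = {1,2,3,7,8}
R − (R − P) = {4,9}
P ∪ (R − (R − P)) = {4,5,9}
Q Δ P = {2,4,6,7,8}
(P ∪ (R − (R − P))) ∩ (Q Δ P) = {4}
|(P ∪ (R − (R − P))) ∩ (Q Δ P)| = 1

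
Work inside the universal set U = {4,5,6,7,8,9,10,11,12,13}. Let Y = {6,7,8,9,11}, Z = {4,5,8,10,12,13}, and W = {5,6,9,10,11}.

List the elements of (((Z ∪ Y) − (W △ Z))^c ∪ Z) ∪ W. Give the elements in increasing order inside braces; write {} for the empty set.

{4,5,6,8,9,10,11,12,13}

Z ∪ Y = {4,5,6,7,8,9,10,11,12,13}
W △ Z = {4,6,8,9,11,12,13}
(Z ∪ Y) − (W △ Z) = {5,7,10}
((Z ∪ Y) − (W △ Z))^c = {4,6,8,9,11,12,13}
((Z ∪ Y) − (W △ Z))^c ∪ Z = {4,5,6,8,9,10,11,12,13}
(((Z ∪ Y) − (W △ Z))^c ∪ Z) ∪ W = {4,5,6,8,9,10,11,12,13}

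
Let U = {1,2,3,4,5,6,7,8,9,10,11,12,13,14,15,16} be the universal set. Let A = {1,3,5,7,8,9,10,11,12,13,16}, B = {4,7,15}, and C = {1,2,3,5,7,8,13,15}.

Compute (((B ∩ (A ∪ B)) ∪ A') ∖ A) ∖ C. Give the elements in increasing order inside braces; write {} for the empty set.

A ∪ B = {1,3,4,5,7,8,9,10,11,12,13,15,16}
B ∩ (A ∪ B) = {4,7,15}
A' = {2,4,6,14,15}
(B ∩ (A ∪ B)) ∪ A' = {2,4,6,7,14,15}
((B ∩ (A ∪ B)) ∪ A') ∖ A = {2,4,6,14,15}
(((B ∩ (A ∪ B)) ∪ A') ∖ A) ∖ C = {4,6,14}

{4,6,14}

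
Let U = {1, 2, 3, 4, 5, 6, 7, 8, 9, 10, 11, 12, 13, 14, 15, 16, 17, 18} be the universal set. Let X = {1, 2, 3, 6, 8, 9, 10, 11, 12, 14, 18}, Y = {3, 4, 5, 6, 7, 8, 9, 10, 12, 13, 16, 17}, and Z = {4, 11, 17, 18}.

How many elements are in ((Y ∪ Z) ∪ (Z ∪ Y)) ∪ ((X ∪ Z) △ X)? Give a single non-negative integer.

Y ∪ Z = {3, 4, 5, 6, 7, 8, 9, 10, 11, 12, 13, 16, 17, 18}
Z ∪ Y = {3, 4, 5, 6, 7, 8, 9, 10, 11, 12, 13, 16, 17, 18}
(Y ∪ Z) ∪ (Z ∪ Y) = {3, 4, 5, 6, 7, 8, 9, 10, 11, 12, 13, 16, 17, 18}
X ∪ Z = {1, 2, 3, 4, 6, 8, 9, 10, 11, 12, 14, 17, 18}
(X ∪ Z) △ X = {4, 17}
((Y ∪ Z) ∪ (Z ∪ Y)) ∪ ((X ∪ Z) △ X) = {3, 4, 5, 6, 7, 8, 9, 10, 11, 12, 13, 16, 17, 18}
|((Y ∪ Z) ∪ (Z ∪ Y)) ∪ ((X ∪ Z) △ X)| = 14

14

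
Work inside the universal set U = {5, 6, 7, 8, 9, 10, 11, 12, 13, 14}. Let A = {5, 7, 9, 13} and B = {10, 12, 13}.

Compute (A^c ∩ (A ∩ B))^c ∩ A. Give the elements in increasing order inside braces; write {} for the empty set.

A^c = {6, 8, 10, 11, 12, 14}
A ∩ B = {13}
A^c ∩ (A ∩ B) = {}
(A^c ∩ (A ∩ B))^c = {5, 6, 7, 8, 9, 10, 11, 12, 13, 14}
(A^c ∩ (A ∩ B))^c ∩ A = {5, 7, 9, 13}

{5, 7, 9, 13}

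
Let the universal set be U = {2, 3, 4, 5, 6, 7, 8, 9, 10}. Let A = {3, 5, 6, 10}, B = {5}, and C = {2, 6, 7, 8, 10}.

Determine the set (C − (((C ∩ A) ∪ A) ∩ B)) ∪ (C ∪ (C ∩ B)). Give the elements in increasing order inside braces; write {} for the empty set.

{2, 6, 7, 8, 10}

C ∩ A = {6, 10}
(C ∩ A) ∪ A = {3, 5, 6, 10}
((C ∩ A) ∪ A) ∩ B = {5}
C − (((C ∩ A) ∪ A) ∩ B) = {2, 6, 7, 8, 10}
C ∩ B = {}
C ∪ (C ∩ B) = {2, 6, 7, 8, 10}
(C − (((C ∩ A) ∪ A) ∩ B)) ∪ (C ∪ (C ∩ B)) = {2, 6, 7, 8, 10}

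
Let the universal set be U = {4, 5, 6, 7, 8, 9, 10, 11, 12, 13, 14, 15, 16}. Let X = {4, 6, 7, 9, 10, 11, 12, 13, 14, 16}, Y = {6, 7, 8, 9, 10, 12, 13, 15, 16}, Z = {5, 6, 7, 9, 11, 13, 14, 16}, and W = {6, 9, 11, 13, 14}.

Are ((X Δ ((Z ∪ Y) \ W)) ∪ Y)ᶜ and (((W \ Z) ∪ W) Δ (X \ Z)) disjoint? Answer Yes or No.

Yes

Z ∪ Y = {5, 6, 7, 8, 9, 10, 11, 12, 13, 14, 15, 16}
(Z ∪ Y) \ W = {5, 7, 8, 10, 12, 15, 16}
X Δ ((Z ∪ Y) \ W) = {4, 5, 6, 8, 9, 11, 13, 14, 15}
(X Δ ((Z ∪ Y) \ W)) ∪ Y = {4, 5, 6, 7, 8, 9, 10, 11, 12, 13, 14, 15, 16}
((X Δ ((Z ∪ Y) \ W)) ∪ Y)ᶜ = {}
W \ Z = {}
(W \ Z) ∪ W = {6, 9, 11, 13, 14}
X \ Z = {4, 10, 12}
((W \ Z) ∪ W) Δ (X \ Z) = {4, 6, 9, 10, 11, 12, 13, 14}
{} and {4, 6, 9, 10, 11, 12, 13, 14} share no elements.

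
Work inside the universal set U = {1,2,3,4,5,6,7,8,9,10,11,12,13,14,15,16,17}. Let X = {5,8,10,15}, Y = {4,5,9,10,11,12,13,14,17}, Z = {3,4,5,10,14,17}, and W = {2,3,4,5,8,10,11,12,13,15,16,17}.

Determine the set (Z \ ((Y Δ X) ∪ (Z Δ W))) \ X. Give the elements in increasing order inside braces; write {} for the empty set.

Y Δ X = {4,8,9,11,12,13,14,15,17}
Z Δ W = {2,8,11,12,13,14,15,16}
(Y Δ X) ∪ (Z Δ W) = {2,4,8,9,11,12,13,14,15,16,17}
Z \ ((Y Δ X) ∪ (Z Δ W)) = {3,5,10}
(Z \ ((Y Δ X) ∪ (Z Δ W))) \ X = {3}

{3}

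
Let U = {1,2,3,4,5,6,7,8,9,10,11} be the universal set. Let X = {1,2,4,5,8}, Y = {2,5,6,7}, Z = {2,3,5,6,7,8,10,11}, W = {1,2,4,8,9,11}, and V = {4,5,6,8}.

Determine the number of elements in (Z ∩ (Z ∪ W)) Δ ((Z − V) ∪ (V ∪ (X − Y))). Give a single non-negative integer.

2

Z ∪ W = {1,2,3,4,5,6,7,8,9,10,11}
Z ∩ (Z ∪ W) = {2,3,5,6,7,8,10,11}
Z − V = {2,3,7,10,11}
X − Y = {1,4,8}
V ∪ (X − Y) = {1,4,5,6,8}
(Z − V) ∪ (V ∪ (X − Y)) = {1,2,3,4,5,6,7,8,10,11}
(Z ∩ (Z ∪ W)) Δ ((Z − V) ∪ (V ∪ (X − Y))) = {1,4}
|(Z ∩ (Z ∪ W)) Δ ((Z − V) ∪ (V ∪ (X − Y)))| = 2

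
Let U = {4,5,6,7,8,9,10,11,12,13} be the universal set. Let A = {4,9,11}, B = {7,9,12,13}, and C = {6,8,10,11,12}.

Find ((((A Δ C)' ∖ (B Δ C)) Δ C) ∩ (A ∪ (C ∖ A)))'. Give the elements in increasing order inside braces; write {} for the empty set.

A Δ C = {4,6,8,9,10,12}
(A Δ C)' = {5,7,11,13}
B Δ C = {6,7,8,9,10,11,13}
(A Δ C)' ∖ (B Δ C) = {5}
((A Δ C)' ∖ (B Δ C)) Δ C = {5,6,8,10,11,12}
C ∖ A = {6,8,10,12}
A ∪ (C ∖ A) = {4,6,8,9,10,11,12}
(((A Δ C)' ∖ (B Δ C)) Δ C) ∩ (A ∪ (C ∖ A)) = {6,8,10,11,12}
((((A Δ C)' ∖ (B Δ C)) Δ C) ∩ (A ∪ (C ∖ A)))' = {4,5,7,9,13}

{4,5,7,9,13}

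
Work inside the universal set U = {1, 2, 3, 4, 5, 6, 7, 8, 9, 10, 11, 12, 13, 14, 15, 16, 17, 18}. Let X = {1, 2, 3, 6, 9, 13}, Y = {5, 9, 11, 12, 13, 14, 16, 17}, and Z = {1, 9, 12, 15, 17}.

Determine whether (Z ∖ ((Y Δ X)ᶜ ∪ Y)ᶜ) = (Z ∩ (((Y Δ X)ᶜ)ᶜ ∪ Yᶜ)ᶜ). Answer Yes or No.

Y Δ X = {1, 2, 3, 5, 6, 11, 12, 14, 16, 17}
(Y Δ X)ᶜ = {4, 7, 8, 9, 10, 13, 15, 18}
(Y Δ X)ᶜ ∪ Y = {4, 5, 7, 8, 9, 10, 11, 12, 13, 14, 15, 16, 17, 18}
((Y Δ X)ᶜ ∪ Y)ᶜ = {1, 2, 3, 6}
Z ∖ ((Y Δ X)ᶜ ∪ Y)ᶜ = {9, 12, 15, 17}
((Y Δ X)ᶜ)ᶜ = {1, 2, 3, 5, 6, 11, 12, 14, 16, 17}
Yᶜ = {1, 2, 3, 4, 6, 7, 8, 10, 15, 18}
((Y Δ X)ᶜ)ᶜ ∪ Yᶜ = {1, 2, 3, 4, 5, 6, 7, 8, 10, 11, 12, 14, 15, 16, 17, 18}
(((Y Δ X)ᶜ)ᶜ ∪ Yᶜ)ᶜ = {9, 13}
Z ∩ (((Y Δ X)ᶜ)ᶜ ∪ Yᶜ)ᶜ = {9}
12 ∈ Z ∖ ((Y Δ X)ᶜ ∪ Y)ᶜ but 12 ∉ Z ∩ (((Y Δ X)ᶜ)ᶜ ∪ Yᶜ)ᶜ, so they differ.

No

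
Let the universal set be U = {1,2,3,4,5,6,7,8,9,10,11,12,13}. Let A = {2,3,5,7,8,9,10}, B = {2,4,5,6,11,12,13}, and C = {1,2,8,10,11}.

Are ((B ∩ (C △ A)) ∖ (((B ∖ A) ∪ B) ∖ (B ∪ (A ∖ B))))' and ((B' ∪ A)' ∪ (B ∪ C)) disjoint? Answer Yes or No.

C △ A = {1,3,5,7,9,11}
B ∩ (C △ A) = {5,11}
B ∖ A = {4,6,11,12,13}
(B ∖ A) ∪ B = {2,4,5,6,11,12,13}
A ∖ B = {3,7,8,9,10}
B ∪ (A ∖ B) = {2,3,4,5,6,7,8,9,10,11,12,13}
((B ∖ A) ∪ B) ∖ (B ∪ (A ∖ B)) = {}
(B ∩ (C △ A)) ∖ (((B ∖ A) ∪ B) ∖ (B ∪ (A ∖ B))) = {5,11}
((B ∩ (C △ A)) ∖ (((B ∖ A) ∪ B) ∖ (B ∪ (A ∖ B))))' = {1,2,3,4,6,7,8,9,10,12,13}
B' = {1,3,7,8,9,10}
B' ∪ A = {1,2,3,5,7,8,9,10}
(B' ∪ A)' = {4,6,11,12,13}
B ∪ C = {1,2,4,5,6,8,10,11,12,13}
(B' ∪ A)' ∪ (B ∪ C) = {1,2,4,5,6,8,10,11,12,13}
1 lies in both, so they are not disjoint.

No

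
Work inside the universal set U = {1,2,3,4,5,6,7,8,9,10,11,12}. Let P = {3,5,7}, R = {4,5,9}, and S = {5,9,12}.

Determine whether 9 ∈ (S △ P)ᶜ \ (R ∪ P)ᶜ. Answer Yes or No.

No

9 ∈ S and 9 ∉ P, so 9 ∈ S △ P
9 ∉ (S △ P)ᶜ since 9 ∈ (S △ P)
9 ∈ R and 9 ∉ P, so 9 ∈ R ∪ P
9 ∉ (R ∪ P)ᶜ since 9 ∈ (R ∪ P)
9 ∉ (S △ P)ᶜ and 9 ∉ (R ∪ P)ᶜ, so 9 ∉ (S △ P)ᶜ \ (R ∪ P)ᶜ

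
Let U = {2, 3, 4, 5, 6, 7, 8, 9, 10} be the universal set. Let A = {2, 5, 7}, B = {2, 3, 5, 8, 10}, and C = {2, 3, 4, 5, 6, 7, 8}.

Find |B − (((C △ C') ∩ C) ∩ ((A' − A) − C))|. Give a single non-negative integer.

5

C' = {9, 10}
C △ C' = {2, 3, 4, 5, 6, 7, 8, 9, 10}
(C △ C') ∩ C = {2, 3, 4, 5, 6, 7, 8}
A' = {3, 4, 6, 8, 9, 10}
A' − A = {3, 4, 6, 8, 9, 10}
(A' − A) − C = {9, 10}
((C △ C') ∩ C) ∩ ((A' − A) − C) = {}
B − (((C △ C') ∩ C) ∩ ((A' − A) − C)) = {2, 3, 5, 8, 10}
|B − (((C △ C') ∩ C) ∩ ((A' − A) − C))| = 5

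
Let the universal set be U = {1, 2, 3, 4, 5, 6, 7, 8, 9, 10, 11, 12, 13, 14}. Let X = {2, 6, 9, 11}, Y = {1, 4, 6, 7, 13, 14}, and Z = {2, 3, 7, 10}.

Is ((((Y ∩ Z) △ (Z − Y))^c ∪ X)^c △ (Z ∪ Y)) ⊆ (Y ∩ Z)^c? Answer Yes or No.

Yes

Y ∩ Z = {7}
Z − Y = {2, 3, 10}
(Y ∩ Z) △ (Z − Y) = {2, 3, 7, 10}
((Y ∩ Z) △ (Z − Y))^c = {1, 4, 5, 6, 8, 9, 11, 12, 13, 14}
((Y ∩ Z) △ (Z − Y))^c ∪ X = {1, 2, 4, 5, 6, 8, 9, 11, 12, 13, 14}
(((Y ∩ Z) △ (Z − Y))^c ∪ X)^c = {3, 7, 10}
Z ∪ Y = {1, 2, 3, 4, 6, 7, 10, 13, 14}
(((Y ∩ Z) △ (Z − Y))^c ∪ X)^c △ (Z ∪ Y) = {1, 2, 4, 6, 13, 14}
(Y ∩ Z)^c = {1, 2, 3, 4, 5, 6, 8, 9, 10, 11, 12, 13, 14}
Every element of {1, 2, 4, 6, 13, 14} is in {1, 2, 3, 4, 5, 6, 8, 9, 10, 11, 12, 13, 14}, so (((Y ∩ Z) △ (Z − Y))^c ∪ X)^c △ (Z ∪ Y) ⊆ (Y ∩ Z)^c.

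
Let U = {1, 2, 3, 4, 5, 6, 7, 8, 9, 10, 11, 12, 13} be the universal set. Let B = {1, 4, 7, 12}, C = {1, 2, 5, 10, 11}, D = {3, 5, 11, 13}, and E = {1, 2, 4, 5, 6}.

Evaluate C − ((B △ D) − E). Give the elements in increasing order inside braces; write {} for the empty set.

{1, 2, 5, 10}

B △ D = {1, 3, 4, 5, 7, 11, 12, 13}
(B △ D) − E = {3, 7, 11, 12, 13}
C − ((B △ D) − E) = {1, 2, 5, 10}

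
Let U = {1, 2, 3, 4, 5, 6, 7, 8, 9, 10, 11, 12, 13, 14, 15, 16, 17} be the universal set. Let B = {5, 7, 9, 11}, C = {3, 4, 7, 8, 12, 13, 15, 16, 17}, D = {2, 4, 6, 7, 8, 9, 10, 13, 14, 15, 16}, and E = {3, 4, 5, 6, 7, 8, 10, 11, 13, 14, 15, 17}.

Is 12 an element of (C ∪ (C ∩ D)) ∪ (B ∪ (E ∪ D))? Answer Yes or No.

Yes

12 ∈ C and 12 ∉ D, so 12 ∉ C ∩ D
12 ∈ C and 12 ∉ (C ∩ D), so 12 ∈ C ∪ (C ∩ D)
12 ∉ E and 12 ∉ D, so 12 ∉ E ∪ D
12 ∉ B and 12 ∉ (E ∪ D), so 12 ∉ B ∪ (E ∪ D)
12 ∈ (C ∪ (C ∩ D)) and 12 ∉ (B ∪ (E ∪ D)), so 12 ∈ (C ∪ (C ∩ D)) ∪ (B ∪ (E ∪ D))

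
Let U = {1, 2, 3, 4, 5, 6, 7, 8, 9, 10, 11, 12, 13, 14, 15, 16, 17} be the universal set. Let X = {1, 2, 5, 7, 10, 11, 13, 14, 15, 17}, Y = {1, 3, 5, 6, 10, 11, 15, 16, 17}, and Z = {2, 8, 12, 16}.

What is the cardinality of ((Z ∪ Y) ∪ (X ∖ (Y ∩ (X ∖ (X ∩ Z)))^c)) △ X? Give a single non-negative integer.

8

Z ∪ Y = {1, 2, 3, 5, 6, 8, 10, 11, 12, 15, 16, 17}
X ∩ Z = {2}
X ∖ (X ∩ Z) = {1, 5, 7, 10, 11, 13, 14, 15, 17}
Y ∩ (X ∖ (X ∩ Z)) = {1, 5, 10, 11, 15, 17}
(Y ∩ (X ∖ (X ∩ Z)))^c = {2, 3, 4, 6, 7, 8, 9, 12, 13, 14, 16}
X ∖ (Y ∩ (X ∖ (X ∩ Z)))^c = {1, 5, 10, 11, 15, 17}
(Z ∪ Y) ∪ (X ∖ (Y ∩ (X ∖ (X ∩ Z)))^c) = {1, 2, 3, 5, 6, 8, 10, 11, 12, 15, 16, 17}
((Z ∪ Y) ∪ (X ∖ (Y ∩ (X ∖ (X ∩ Z)))^c)) △ X = {3, 6, 7, 8, 12, 13, 14, 16}
|((Z ∪ Y) ∪ (X ∖ (Y ∩ (X ∖ (X ∩ Z)))^c)) △ X| = 8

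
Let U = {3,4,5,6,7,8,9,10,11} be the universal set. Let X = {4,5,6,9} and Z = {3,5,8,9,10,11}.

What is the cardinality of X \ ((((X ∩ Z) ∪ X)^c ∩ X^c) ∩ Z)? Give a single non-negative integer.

X ∩ Z = {5,9}
(X ∩ Z) ∪ X = {4,5,6,9}
((X ∩ Z) ∪ X)^c = {3,7,8,10,11}
X^c = {3,7,8,10,11}
((X ∩ Z) ∪ X)^c ∩ X^c = {3,7,8,10,11}
(((X ∩ Z) ∪ X)^c ∩ X^c) ∩ Z = {3,8,10,11}
X \ ((((X ∩ Z) ∪ X)^c ∩ X^c) ∩ Z) = {4,5,6,9}
|X \ ((((X ∩ Z) ∪ X)^c ∩ X^c) ∩ Z)| = 4

4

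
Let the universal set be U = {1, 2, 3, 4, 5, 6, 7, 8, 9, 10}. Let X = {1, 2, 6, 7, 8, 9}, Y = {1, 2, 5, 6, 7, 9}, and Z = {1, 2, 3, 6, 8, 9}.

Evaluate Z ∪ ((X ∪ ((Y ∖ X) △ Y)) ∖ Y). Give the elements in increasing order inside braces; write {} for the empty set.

{1, 2, 3, 6, 8, 9}

Y ∖ X = {5}
(Y ∖ X) △ Y = {1, 2, 6, 7, 9}
X ∪ ((Y ∖ X) △ Y) = {1, 2, 6, 7, 8, 9}
(X ∪ ((Y ∖ X) △ Y)) ∖ Y = {8}
Z ∪ ((X ∪ ((Y ∖ X) △ Y)) ∖ Y) = {1, 2, 3, 6, 8, 9}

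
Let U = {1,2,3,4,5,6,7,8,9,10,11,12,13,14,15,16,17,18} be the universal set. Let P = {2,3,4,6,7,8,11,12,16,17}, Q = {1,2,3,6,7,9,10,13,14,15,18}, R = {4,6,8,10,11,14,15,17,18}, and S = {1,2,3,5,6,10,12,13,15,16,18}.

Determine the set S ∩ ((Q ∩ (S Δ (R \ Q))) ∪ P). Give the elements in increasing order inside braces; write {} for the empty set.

R \ Q = {4,8,11,17}
S Δ (R \ Q) = {1,2,3,4,5,6,8,10,11,12,13,15,16,17,18}
Q ∩ (S Δ (R \ Q)) = {1,2,3,6,10,13,15,18}
(Q ∩ (S Δ (R \ Q))) ∪ P = {1,2,3,4,6,7,8,10,11,12,13,15,16,17,18}
S ∩ ((Q ∩ (S Δ (R \ Q))) ∪ P) = {1,2,3,6,10,12,13,15,16,18}

{1,2,3,6,10,12,13,15,16,18}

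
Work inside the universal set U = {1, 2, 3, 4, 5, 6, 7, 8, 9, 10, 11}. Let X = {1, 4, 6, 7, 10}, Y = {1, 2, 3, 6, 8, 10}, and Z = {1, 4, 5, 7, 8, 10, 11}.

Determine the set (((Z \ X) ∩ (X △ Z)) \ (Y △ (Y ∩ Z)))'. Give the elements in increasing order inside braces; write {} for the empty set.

{1, 2, 3, 4, 6, 7, 9, 10}

Z \ X = {5, 8, 11}
X △ Z = {5, 6, 8, 11}
(Z \ X) ∩ (X △ Z) = {5, 8, 11}
Y ∩ Z = {1, 8, 10}
Y △ (Y ∩ Z) = {2, 3, 6}
((Z \ X) ∩ (X △ Z)) \ (Y △ (Y ∩ Z)) = {5, 8, 11}
(((Z \ X) ∩ (X △ Z)) \ (Y △ (Y ∩ Z)))' = {1, 2, 3, 4, 6, 7, 9, 10}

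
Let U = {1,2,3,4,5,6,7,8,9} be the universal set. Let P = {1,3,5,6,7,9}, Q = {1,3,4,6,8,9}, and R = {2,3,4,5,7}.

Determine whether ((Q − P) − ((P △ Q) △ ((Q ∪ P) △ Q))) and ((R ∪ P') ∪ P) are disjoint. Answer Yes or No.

Q − P = {4,8}
P △ Q = {4,5,7,8}
Q ∪ P = {1,3,4,5,6,7,8,9}
(Q ∪ P) △ Q = {5,7}
(P △ Q) △ ((Q ∪ P) △ Q) = {4,8}
(Q − P) − ((P △ Q) △ ((Q ∪ P) △ Q)) = {}
P' = {2,4,8}
R ∪ P' = {2,3,4,5,7,8}
(R ∪ P') ∪ P = {1,2,3,4,5,6,7,8,9}
{} and {1,2,3,4,5,6,7,8,9} share no elements.

Yes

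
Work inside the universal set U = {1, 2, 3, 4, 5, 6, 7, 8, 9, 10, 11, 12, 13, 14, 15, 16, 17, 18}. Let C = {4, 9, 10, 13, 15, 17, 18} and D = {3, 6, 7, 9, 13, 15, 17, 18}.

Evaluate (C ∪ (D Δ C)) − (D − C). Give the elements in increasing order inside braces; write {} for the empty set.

D Δ C = {3, 4, 6, 7, 10}
C ∪ (D Δ C) = {3, 4, 6, 7, 9, 10, 13, 15, 17, 18}
D − C = {3, 6, 7}
(C ∪ (D Δ C)) − (D − C) = {4, 9, 10, 13, 15, 17, 18}

{4, 9, 10, 13, 15, 17, 18}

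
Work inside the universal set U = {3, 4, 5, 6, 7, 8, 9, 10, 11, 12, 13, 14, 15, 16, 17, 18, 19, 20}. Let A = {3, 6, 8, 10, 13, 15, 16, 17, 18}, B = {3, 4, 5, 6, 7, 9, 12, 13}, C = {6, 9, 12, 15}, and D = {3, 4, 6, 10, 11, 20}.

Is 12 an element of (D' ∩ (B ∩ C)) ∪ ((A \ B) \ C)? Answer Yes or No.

Yes

12 ∉ D, so 12 ∈ D'
12 ∈ B and 12 ∈ C, so 12 ∈ B ∩ C
12 ∈ D' and 12 ∈ (B ∩ C), so 12 ∈ D' ∩ (B ∩ C)
12 ∉ A and 12 ∈ B, so 12 ∉ A \ B
12 ∉ (A \ B) and 12 ∈ C, so 12 ∉ (A \ B) \ C
12 ∈ (D' ∩ (B ∩ C)) and 12 ∉ ((A \ B) \ C), so 12 ∈ (D' ∩ (B ∩ C)) ∪ ((A \ B) \ C)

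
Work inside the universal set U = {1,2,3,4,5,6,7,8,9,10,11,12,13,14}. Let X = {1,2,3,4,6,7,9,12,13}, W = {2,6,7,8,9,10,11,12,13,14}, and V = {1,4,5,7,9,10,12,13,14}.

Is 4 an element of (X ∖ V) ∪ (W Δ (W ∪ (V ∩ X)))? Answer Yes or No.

4 ∈ X and 4 ∈ V, so 4 ∉ X ∖ V
4 ∈ V and 4 ∈ X, so 4 ∈ V ∩ X
4 ∉ W and 4 ∈ (V ∩ X), so 4 ∈ W ∪ (V ∩ X)
4 ∉ W and 4 ∈ (W ∪ (V ∩ X)), so 4 ∈ W Δ (W ∪ (V ∩ X))
4 ∉ (X ∖ V) and 4 ∈ (W Δ (W ∪ (V ∩ X))), so 4 ∈ (X ∖ V) ∪ (W Δ (W ∪ (V ∩ X)))

Yes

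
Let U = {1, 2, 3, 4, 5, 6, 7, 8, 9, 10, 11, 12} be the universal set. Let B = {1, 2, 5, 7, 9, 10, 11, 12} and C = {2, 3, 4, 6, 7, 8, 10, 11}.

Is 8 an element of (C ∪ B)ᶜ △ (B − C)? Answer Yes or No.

No

8 ∈ C and 8 ∉ B, so 8 ∈ C ∪ B
8 ∉ (C ∪ B)ᶜ since 8 ∈ (C ∪ B)
8 ∉ B and 8 ∈ C, so 8 ∉ B − C
8 ∉ (C ∪ B)ᶜ and 8 ∉ (B − C), so 8 ∉ (C ∪ B)ᶜ △ (B − C)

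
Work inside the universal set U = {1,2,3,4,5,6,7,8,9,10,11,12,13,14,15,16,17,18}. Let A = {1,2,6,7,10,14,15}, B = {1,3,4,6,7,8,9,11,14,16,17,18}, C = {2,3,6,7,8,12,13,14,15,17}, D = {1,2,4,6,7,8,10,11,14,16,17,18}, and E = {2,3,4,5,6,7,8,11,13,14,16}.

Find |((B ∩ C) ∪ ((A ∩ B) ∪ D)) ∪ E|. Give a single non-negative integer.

B ∩ C = {3,6,7,8,14,17}
A ∩ B = {1,6,7,14}
(A ∩ B) ∪ D = {1,2,4,6,7,8,10,11,14,16,17,18}
(B ∩ C) ∪ ((A ∩ B) ∪ D) = {1,2,3,4,6,7,8,10,11,14,16,17,18}
((B ∩ C) ∪ ((A ∩ B) ∪ D)) ∪ E = {1,2,3,4,5,6,7,8,10,11,13,14,16,17,18}
|((B ∩ C) ∪ ((A ∩ B) ∪ D)) ∪ E| = 15

15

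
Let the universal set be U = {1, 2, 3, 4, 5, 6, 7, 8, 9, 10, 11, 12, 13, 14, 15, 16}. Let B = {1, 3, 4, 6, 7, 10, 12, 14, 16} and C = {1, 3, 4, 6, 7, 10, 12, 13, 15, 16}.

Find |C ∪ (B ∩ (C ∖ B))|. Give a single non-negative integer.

10

C ∖ B = {13, 15}
B ∩ (C ∖ B) = {}
C ∪ (B ∩ (C ∖ B)) = {1, 3, 4, 6, 7, 10, 12, 13, 15, 16}
|C ∪ (B ∩ (C ∖ B))| = 10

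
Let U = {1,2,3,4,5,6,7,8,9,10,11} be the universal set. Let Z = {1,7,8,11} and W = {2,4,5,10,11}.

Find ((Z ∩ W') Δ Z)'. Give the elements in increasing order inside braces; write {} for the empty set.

W' = {1,3,6,7,8,9}
Z ∩ W' = {1,7,8}
(Z ∩ W') Δ Z = {11}
((Z ∩ W') Δ Z)' = {1,2,3,4,5,6,7,8,9,10}

{1,2,3,4,5,6,7,8,9,10}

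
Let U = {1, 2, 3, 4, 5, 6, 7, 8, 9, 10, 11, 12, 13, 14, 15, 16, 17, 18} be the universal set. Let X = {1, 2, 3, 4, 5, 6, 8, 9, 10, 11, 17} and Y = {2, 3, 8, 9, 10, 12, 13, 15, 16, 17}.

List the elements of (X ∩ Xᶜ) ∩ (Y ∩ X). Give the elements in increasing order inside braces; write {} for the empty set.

Xᶜ = {7, 12, 13, 14, 15, 16, 18}
X ∩ Xᶜ = {}
Y ∩ X = {2, 3, 8, 9, 10, 17}
(X ∩ Xᶜ) ∩ (Y ∩ X) = {}

{}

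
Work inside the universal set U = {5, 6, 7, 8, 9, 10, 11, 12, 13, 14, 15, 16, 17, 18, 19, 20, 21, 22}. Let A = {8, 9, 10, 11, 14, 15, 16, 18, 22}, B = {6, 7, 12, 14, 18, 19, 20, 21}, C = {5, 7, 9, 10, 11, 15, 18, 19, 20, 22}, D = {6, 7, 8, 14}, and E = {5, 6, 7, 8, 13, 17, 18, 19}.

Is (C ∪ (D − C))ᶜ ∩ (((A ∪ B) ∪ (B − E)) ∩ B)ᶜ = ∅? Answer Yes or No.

D − C = {6, 8, 14}
C ∪ (D − C) = {5, 6, 7, 8, 9, 10, 11, 14, 15, 18, 19, 20, 22}
(C ∪ (D − C))ᶜ = {12, 13, 16, 17, 21}
A ∪ B = {6, 7, 8, 9, 10, 11, 12, 14, 15, 16, 18, 19, 20, 21, 22}
B − E = {12, 14, 20, 21}
(A ∪ B) ∪ (B − E) = {6, 7, 8, 9, 10, 11, 12, 14, 15, 16, 18, 19, 20, 21, 22}
((A ∪ B) ∪ (B − E)) ∩ B = {6, 7, 12, 14, 18, 19, 20, 21}
(((A ∪ B) ∪ (B − E)) ∩ B)ᶜ = {5, 8, 9, 10, 11, 13, 15, 16, 17, 22}
13 lies in both, so they are not disjoint.

No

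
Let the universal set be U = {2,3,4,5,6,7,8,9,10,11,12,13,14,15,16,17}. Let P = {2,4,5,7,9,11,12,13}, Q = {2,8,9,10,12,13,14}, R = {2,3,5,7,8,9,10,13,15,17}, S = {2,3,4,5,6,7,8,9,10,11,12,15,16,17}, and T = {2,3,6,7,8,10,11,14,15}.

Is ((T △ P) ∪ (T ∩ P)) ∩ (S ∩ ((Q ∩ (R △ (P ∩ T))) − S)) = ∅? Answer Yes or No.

Yes

T △ P = {3,4,5,6,8,9,10,12,13,14,15}
T ∩ P = {2,7,11}
(T △ P) ∪ (T ∩ P) = {2,3,4,5,6,7,8,9,10,11,12,13,14,15}
P ∩ T = {2,7,11}
R △ (P ∩ T) = {3,5,8,9,10,11,13,15,17}
Q ∩ (R △ (P ∩ T)) = {8,9,10,13}
(Q ∩ (R △ (P ∩ T))) − S = {13}
S ∩ ((Q ∩ (R △ (P ∩ T))) − S) = {}
{2,3,4,5,6,7,8,9,10,11,12,13,14,15} and {} share no elements.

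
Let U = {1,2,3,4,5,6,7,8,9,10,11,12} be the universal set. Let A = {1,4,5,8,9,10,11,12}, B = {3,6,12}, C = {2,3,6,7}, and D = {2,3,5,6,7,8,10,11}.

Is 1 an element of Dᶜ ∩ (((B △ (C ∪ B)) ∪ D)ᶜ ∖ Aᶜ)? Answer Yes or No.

Yes

1 ∉ D, so 1 ∈ Dᶜ
1 ∉ C and 1 ∉ B, so 1 ∉ C ∪ B
1 ∉ B and 1 ∉ (C ∪ B), so 1 ∉ B △ (C ∪ B)
1 ∉ (B △ (C ∪ B)) and 1 ∉ D, so 1 ∉ (B △ (C ∪ B)) ∪ D
1 ∈ ((B △ (C ∪ B)) ∪ D)ᶜ since 1 ∉ ((B △ (C ∪ B)) ∪ D)
1 ∈ A, so 1 ∉ Aᶜ
1 ∈ ((B △ (C ∪ B)) ∪ D)ᶜ and 1 ∉ Aᶜ, so 1 ∈ ((B △ (C ∪ B)) ∪ D)ᶜ ∖ Aᶜ
1 ∈ Dᶜ and 1 ∈ (((B △ (C ∪ B)) ∪ D)ᶜ ∖ Aᶜ), so 1 ∈ Dᶜ ∩ (((B △ (C ∪ B)) ∪ D)ᶜ ∖ Aᶜ)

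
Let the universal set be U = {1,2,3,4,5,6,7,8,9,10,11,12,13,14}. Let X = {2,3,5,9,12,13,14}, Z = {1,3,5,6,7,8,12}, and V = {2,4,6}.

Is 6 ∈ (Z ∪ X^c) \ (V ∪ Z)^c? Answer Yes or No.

Yes

6 ∉ X, so 6 ∈ X^c
6 ∈ Z and 6 ∈ X^c, so 6 ∈ Z ∪ X^c
6 ∈ V and 6 ∈ Z, so 6 ∈ V ∪ Z
6 ∉ (V ∪ Z)^c since 6 ∈ (V ∪ Z)
6 ∈ (Z ∪ X^c) and 6 ∉ (V ∪ Z)^c, so 6 ∈ (Z ∪ X^c) \ (V ∪ Z)^c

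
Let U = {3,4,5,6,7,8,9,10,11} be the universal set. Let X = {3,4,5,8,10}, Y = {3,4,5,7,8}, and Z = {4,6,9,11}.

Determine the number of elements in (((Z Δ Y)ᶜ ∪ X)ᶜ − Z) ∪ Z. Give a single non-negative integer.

Z Δ Y = {3,5,6,7,8,9,11}
(Z Δ Y)ᶜ = {4,10}
(Z Δ Y)ᶜ ∪ X = {3,4,5,8,10}
((Z Δ Y)ᶜ ∪ X)ᶜ = {6,7,9,11}
((Z Δ Y)ᶜ ∪ X)ᶜ − Z = {7}
(((Z Δ Y)ᶜ ∪ X)ᶜ − Z) ∪ Z = {4,6,7,9,11}
|(((Z Δ Y)ᶜ ∪ X)ᶜ − Z) ∪ Z| = 5

5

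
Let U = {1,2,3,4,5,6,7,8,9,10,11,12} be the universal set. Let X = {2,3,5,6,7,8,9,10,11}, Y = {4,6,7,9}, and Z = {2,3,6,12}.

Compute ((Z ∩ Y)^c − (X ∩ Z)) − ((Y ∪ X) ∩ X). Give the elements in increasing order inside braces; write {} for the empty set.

Z ∩ Y = {6}
(Z ∩ Y)^c = {1,2,3,4,5,7,8,9,10,11,12}
X ∩ Z = {2,3,6}
(Z ∩ Y)^c − (X ∩ Z) = {1,4,5,7,8,9,10,11,12}
Y ∪ X = {2,3,4,5,6,7,8,9,10,11}
(Y ∪ X) ∩ X = {2,3,5,6,7,8,9,10,11}
((Z ∩ Y)^c − (X ∩ Z)) − ((Y ∪ X) ∩ X) = {1,4,12}

{1,4,12}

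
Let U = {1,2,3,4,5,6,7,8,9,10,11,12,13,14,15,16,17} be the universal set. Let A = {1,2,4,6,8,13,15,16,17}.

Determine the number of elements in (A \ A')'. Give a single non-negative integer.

A' = {3,5,7,9,10,11,12,14}
A \ A' = {1,2,4,6,8,13,15,16,17}
(A \ A')' = {3,5,7,9,10,11,12,14}
|(A \ A')'| = 8

8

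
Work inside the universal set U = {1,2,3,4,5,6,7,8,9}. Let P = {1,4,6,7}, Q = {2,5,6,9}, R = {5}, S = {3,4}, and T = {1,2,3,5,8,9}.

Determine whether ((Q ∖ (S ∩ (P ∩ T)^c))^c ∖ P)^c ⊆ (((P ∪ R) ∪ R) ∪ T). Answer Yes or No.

Yes

P ∩ T = {1}
(P ∩ T)^c = {2,3,4,5,6,7,8,9}
S ∩ (P ∩ T)^c = {3,4}
Q ∖ (S ∩ (P ∩ T)^c) = {2,5,6,9}
(Q ∖ (S ∩ (P ∩ T)^c))^c = {1,3,4,7,8}
(Q ∖ (S ∩ (P ∩ T)^c))^c ∖ P = {3,8}
((Q ∖ (S ∩ (P ∩ T)^c))^c ∖ P)^c = {1,2,4,5,6,7,9}
P ∪ R = {1,4,5,6,7}
(P ∪ R) ∪ R = {1,4,5,6,7}
((P ∪ R) ∪ R) ∪ T = {1,2,3,4,5,6,7,8,9}
Every element of {1,2,4,5,6,7,9} is in {1,2,3,4,5,6,7,8,9}, so ((Q ∖ (S ∩ (P ∩ T)^c))^c ∖ P)^c ⊆ ((P ∪ R) ∪ R) ∪ T.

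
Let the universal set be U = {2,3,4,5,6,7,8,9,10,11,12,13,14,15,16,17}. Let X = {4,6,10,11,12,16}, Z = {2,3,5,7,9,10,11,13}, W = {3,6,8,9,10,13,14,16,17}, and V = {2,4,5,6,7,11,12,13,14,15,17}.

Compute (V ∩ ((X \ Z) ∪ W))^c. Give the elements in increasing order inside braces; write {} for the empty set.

X \ Z = {4,6,12,16}
(X \ Z) ∪ W = {3,4,6,8,9,10,12,13,14,16,17}
V ∩ ((X \ Z) ∪ W) = {4,6,12,13,14,17}
(V ∩ ((X \ Z) ∪ W))^c = {2,3,5,7,8,9,10,11,15,16}

{2,3,5,7,8,9,10,11,15,16}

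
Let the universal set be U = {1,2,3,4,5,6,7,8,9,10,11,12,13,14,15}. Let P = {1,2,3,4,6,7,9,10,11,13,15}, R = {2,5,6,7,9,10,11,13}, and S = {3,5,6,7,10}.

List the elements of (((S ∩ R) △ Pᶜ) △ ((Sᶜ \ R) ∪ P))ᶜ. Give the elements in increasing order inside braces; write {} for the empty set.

{5,6,7,8,10,12,14}

S ∩ R = {5,6,7,10}
Pᶜ = {5,8,12,14}
(S ∩ R) △ Pᶜ = {6,7,8,10,12,14}
Sᶜ = {1,2,4,8,9,11,12,13,14,15}
Sᶜ \ R = {1,4,8,12,14,15}
(Sᶜ \ R) ∪ P = {1,2,3,4,6,7,8,9,10,11,12,13,14,15}
((S ∩ R) △ Pᶜ) △ ((Sᶜ \ R) ∪ P) = {1,2,3,4,9,11,13,15}
(((S ∩ R) △ Pᶜ) △ ((Sᶜ \ R) ∪ P))ᶜ = {5,6,7,8,10,12,14}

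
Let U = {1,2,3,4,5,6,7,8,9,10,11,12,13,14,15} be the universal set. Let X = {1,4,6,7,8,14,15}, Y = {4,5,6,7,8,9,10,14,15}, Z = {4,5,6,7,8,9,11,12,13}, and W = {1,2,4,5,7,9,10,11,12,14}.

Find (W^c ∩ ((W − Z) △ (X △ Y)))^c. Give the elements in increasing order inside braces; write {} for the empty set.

{1,2,3,4,5,6,7,8,9,10,11,12,13,14,15}

W^c = {3,6,8,13,15}
W − Z = {1,2,10,14}
X △ Y = {1,5,9,10}
(W − Z) △ (X △ Y) = {2,5,9,14}
W^c ∩ ((W − Z) △ (X △ Y)) = {}
(W^c ∩ ((W − Z) △ (X △ Y)))^c = {1,2,3,4,5,6,7,8,9,10,11,12,13,14,15}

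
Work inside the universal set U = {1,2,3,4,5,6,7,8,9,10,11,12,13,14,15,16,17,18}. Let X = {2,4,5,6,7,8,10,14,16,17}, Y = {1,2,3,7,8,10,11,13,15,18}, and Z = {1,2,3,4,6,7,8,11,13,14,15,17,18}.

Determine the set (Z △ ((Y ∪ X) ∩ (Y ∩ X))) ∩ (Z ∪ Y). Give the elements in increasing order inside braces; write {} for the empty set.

Y ∪ X = {1,2,3,4,5,6,7,8,10,11,13,14,15,16,17,18}
Y ∩ X = {2,7,8,10}
(Y ∪ X) ∩ (Y ∩ X) = {2,7,8,10}
Z △ ((Y ∪ X) ∩ (Y ∩ X)) = {1,3,4,6,10,11,13,14,15,17,18}
Z ∪ Y = {1,2,3,4,6,7,8,10,11,13,14,15,17,18}
(Z △ ((Y ∪ X) ∩ (Y ∩ X))) ∩ (Z ∪ Y) = {1,3,4,6,10,11,13,14,15,17,18}

{1,3,4,6,10,11,13,14,15,17,18}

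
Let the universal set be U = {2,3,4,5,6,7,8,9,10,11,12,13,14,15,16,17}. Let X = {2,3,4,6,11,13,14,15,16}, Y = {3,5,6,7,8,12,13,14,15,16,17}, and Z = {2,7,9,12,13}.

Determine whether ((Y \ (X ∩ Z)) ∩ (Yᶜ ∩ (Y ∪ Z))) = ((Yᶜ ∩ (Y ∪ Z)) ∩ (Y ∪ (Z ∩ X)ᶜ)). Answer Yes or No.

X ∩ Z = {2,13}
Y \ (X ∩ Z) = {3,5,6,7,8,12,14,15,16,17}
Yᶜ = {2,4,9,10,11}
Y ∪ Z = {2,3,5,6,7,8,9,12,13,14,15,16,17}
Yᶜ ∩ (Y ∪ Z) = {2,9}
(Y \ (X ∩ Z)) ∩ (Yᶜ ∩ (Y ∪ Z)) = {}
Z ∩ X = {2,13}
(Z ∩ X)ᶜ = {3,4,5,6,7,8,9,10,11,12,14,15,16,17}
Y ∪ (Z ∩ X)ᶜ = {3,4,5,6,7,8,9,10,11,12,13,14,15,16,17}
(Yᶜ ∩ (Y ∪ Z)) ∩ (Y ∪ (Z ∩ X)ᶜ) = {9}
9 ∈ (Yᶜ ∩ (Y ∪ Z)) ∩ (Y ∪ (Z ∩ X)ᶜ) but 9 ∉ (Y \ (X ∩ Z)) ∩ (Yᶜ ∩ (Y ∪ Z)), so they differ.

No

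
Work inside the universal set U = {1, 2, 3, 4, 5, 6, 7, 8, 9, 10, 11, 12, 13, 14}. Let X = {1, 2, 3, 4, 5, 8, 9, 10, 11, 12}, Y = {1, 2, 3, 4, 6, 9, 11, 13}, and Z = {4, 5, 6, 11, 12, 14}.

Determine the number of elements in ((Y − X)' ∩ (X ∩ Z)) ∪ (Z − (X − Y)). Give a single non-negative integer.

6

Y − X = {6, 13}
(Y − X)' = {1, 2, 3, 4, 5, 7, 8, 9, 10, 11, 12, 14}
X ∩ Z = {4, 5, 11, 12}
(Y − X)' ∩ (X ∩ Z) = {4, 5, 11, 12}
X − Y = {5, 8, 10, 12}
Z − (X − Y) = {4, 6, 11, 14}
((Y − X)' ∩ (X ∩ Z)) ∪ (Z − (X − Y)) = {4, 5, 6, 11, 12, 14}
|((Y − X)' ∩ (X ∩ Z)) ∪ (Z − (X − Y))| = 6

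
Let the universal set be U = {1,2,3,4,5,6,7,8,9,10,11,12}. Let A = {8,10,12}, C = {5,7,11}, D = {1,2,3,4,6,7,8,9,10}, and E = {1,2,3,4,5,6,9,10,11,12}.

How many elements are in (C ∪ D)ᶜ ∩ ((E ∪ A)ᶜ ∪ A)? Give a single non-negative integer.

1

C ∪ D = {1,2,3,4,5,6,7,8,9,10,11}
(C ∪ D)ᶜ = {12}
E ∪ A = {1,2,3,4,5,6,8,9,10,11,12}
(E ∪ A)ᶜ = {7}
(E ∪ A)ᶜ ∪ A = {7,8,10,12}
(C ∪ D)ᶜ ∩ ((E ∪ A)ᶜ ∪ A) = {12}
|(C ∪ D)ᶜ ∩ ((E ∪ A)ᶜ ∪ A)| = 1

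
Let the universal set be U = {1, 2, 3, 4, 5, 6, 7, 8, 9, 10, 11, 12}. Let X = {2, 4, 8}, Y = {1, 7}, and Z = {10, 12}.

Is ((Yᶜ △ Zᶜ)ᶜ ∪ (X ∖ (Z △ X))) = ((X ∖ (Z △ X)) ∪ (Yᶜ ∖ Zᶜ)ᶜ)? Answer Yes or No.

Yᶜ = {2, 3, 4, 5, 6, 8, 9, 10, 11, 12}
Zᶜ = {1, 2, 3, 4, 5, 6, 7, 8, 9, 11}
Yᶜ △ Zᶜ = {1, 7, 10, 12}
(Yᶜ △ Zᶜ)ᶜ = {2, 3, 4, 5, 6, 8, 9, 11}
Z △ X = {2, 4, 8, 10, 12}
X ∖ (Z △ X) = {}
(Yᶜ △ Zᶜ)ᶜ ∪ (X ∖ (Z △ X)) = {2, 3, 4, 5, 6, 8, 9, 11}
Yᶜ ∖ Zᶜ = {10, 12}
(Yᶜ ∖ Zᶜ)ᶜ = {1, 2, 3, 4, 5, 6, 7, 8, 9, 11}
(X ∖ (Z △ X)) ∪ (Yᶜ ∖ Zᶜ)ᶜ = {1, 2, 3, 4, 5, 6, 7, 8, 9, 11}
1 ∈ (X ∖ (Z △ X)) ∪ (Yᶜ ∖ Zᶜ)ᶜ but 1 ∉ (Yᶜ △ Zᶜ)ᶜ ∪ (X ∖ (Z △ X)), so they differ.

No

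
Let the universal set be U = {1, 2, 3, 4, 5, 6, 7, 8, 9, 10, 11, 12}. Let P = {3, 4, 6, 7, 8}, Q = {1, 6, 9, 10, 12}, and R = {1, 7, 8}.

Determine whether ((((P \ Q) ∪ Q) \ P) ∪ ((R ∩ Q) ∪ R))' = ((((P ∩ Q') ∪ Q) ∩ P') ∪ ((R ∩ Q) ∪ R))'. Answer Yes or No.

P \ Q = {3, 4, 7, 8}
(P \ Q) ∪ Q = {1, 3, 4, 6, 7, 8, 9, 10, 12}
((P \ Q) ∪ Q) \ P = {1, 9, 10, 12}
R ∩ Q = {1}
(R ∩ Q) ∪ R = {1, 7, 8}
(((P \ Q) ∪ Q) \ P) ∪ ((R ∩ Q) ∪ R) = {1, 7, 8, 9, 10, 12}
((((P \ Q) ∪ Q) \ P) ∪ ((R ∩ Q) ∪ R))' = {2, 3, 4, 5, 6, 11}
Q' = {2, 3, 4, 5, 7, 8, 11}
P ∩ Q' = {3, 4, 7, 8}
(P ∩ Q') ∪ Q = {1, 3, 4, 6, 7, 8, 9, 10, 12}
P' = {1, 2, 5, 9, 10, 11, 12}
((P ∩ Q') ∪ Q) ∩ P' = {1, 9, 10, 12}
(((P ∩ Q') ∪ Q) ∩ P') ∪ ((R ∩ Q) ∪ R) = {1, 7, 8, 9, 10, 12}
((((P ∩ Q') ∪ Q) ∩ P') ∪ ((R ∩ Q) ∪ R))' = {2, 3, 4, 5, 6, 11}
Both equal {2, 3, 4, 5, 6, 11}, so ((((P \ Q) ∪ Q) \ P) ∪ ((R ∩ Q) ∪ R))' = ((((P ∩ Q') ∪ Q) ∩ P') ∪ ((R ∩ Q) ∪ R))'.

Yes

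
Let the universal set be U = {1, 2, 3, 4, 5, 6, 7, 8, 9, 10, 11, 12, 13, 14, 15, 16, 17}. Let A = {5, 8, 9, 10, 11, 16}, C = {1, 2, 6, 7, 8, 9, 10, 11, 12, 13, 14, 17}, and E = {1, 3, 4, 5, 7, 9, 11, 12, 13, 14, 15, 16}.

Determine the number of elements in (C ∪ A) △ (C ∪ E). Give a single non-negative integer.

C ∪ A = {1, 2, 5, 6, 7, 8, 9, 10, 11, 12, 13, 14, 16, 17}
C ∪ E = {1, 2, 3, 4, 5, 6, 7, 8, 9, 10, 11, 12, 13, 14, 15, 16, 17}
(C ∪ A) △ (C ∪ E) = {3, 4, 15}
|(C ∪ A) △ (C ∪ E)| = 3

3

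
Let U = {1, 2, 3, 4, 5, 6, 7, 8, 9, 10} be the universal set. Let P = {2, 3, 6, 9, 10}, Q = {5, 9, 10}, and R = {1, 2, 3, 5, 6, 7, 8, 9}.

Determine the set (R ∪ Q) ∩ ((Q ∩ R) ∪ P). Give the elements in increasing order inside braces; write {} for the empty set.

{2, 3, 5, 6, 9, 10}

R ∪ Q = {1, 2, 3, 5, 6, 7, 8, 9, 10}
Q ∩ R = {5, 9}
(Q ∩ R) ∪ P = {2, 3, 5, 6, 9, 10}
(R ∪ Q) ∩ ((Q ∩ R) ∪ P) = {2, 3, 5, 6, 9, 10}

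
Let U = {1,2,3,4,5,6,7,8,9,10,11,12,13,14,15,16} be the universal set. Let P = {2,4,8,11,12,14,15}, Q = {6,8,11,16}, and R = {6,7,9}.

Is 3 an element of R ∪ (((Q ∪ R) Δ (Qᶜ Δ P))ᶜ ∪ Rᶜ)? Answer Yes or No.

Yes

3 ∉ Q and 3 ∉ R, so 3 ∉ Q ∪ R
3 ∉ Q, so 3 ∈ Qᶜ
3 ∈ Qᶜ and 3 ∉ P, so 3 ∈ Qᶜ Δ P
3 ∉ (Q ∪ R) and 3 ∈ (Qᶜ Δ P), so 3 ∈ (Q ∪ R) Δ (Qᶜ Δ P)
3 ∉ ((Q ∪ R) Δ (Qᶜ Δ P))ᶜ since 3 ∈ ((Q ∪ R) Δ (Qᶜ Δ P))
3 ∉ R, so 3 ∈ Rᶜ
3 ∉ ((Q ∪ R) Δ (Qᶜ Δ P))ᶜ and 3 ∈ Rᶜ, so 3 ∈ ((Q ∪ R) Δ (Qᶜ Δ P))ᶜ ∪ Rᶜ
3 ∉ R and 3 ∈ (((Q ∪ R) Δ (Qᶜ Δ P))ᶜ ∪ Rᶜ), so 3 ∈ R ∪ (((Q ∪ R) Δ (Qᶜ Δ P))ᶜ ∪ Rᶜ)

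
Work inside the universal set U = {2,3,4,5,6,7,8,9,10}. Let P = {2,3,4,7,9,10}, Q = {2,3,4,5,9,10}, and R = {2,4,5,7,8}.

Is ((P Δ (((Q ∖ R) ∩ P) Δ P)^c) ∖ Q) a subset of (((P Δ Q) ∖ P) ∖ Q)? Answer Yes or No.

Q ∖ R = {3,9,10}
(Q ∖ R) ∩ P = {3,9,10}
((Q ∖ R) ∩ P) Δ P = {2,4,7}
(((Q ∖ R) ∩ P) Δ P)^c = {3,5,6,8,9,10}
P Δ (((Q ∖ R) ∩ P) Δ P)^c = {2,4,5,6,7,8}
(P Δ (((Q ∖ R) ∩ P) Δ P)^c) ∖ Q = {6,7,8}
P Δ Q = {5,7}
(P Δ Q) ∖ P = {5}
((P Δ Q) ∖ P) ∖ Q = {}
6 ∈ (P Δ (((Q ∖ R) ∩ P) Δ P)^c) ∖ Q but 6 ∉ ((P Δ Q) ∖ P) ∖ Q, so the inclusion fails.

No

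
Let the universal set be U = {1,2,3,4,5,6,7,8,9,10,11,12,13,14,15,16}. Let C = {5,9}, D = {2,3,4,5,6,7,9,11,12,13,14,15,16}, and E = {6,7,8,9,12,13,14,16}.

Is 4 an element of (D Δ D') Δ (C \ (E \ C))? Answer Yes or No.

4 ∈ D, so 4 ∉ D'
4 ∈ D and 4 ∉ D', so 4 ∈ D Δ D'
4 ∉ E and 4 ∉ C, so 4 ∉ E \ C
4 ∉ C and 4 ∉ (E \ C), so 4 ∉ C \ (E \ C)
4 ∈ (D Δ D') and 4 ∉ (C \ (E \ C)), so 4 ∈ (D Δ D') Δ (C \ (E \ C))

Yes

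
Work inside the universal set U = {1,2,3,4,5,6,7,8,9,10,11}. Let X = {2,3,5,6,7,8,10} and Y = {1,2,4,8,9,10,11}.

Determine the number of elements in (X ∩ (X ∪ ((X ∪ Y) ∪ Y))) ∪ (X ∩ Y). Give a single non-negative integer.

7

X ∪ Y = {1,2,3,4,5,6,7,8,9,10,11}
(X ∪ Y) ∪ Y = {1,2,3,4,5,6,7,8,9,10,11}
X ∪ ((X ∪ Y) ∪ Y) = {1,2,3,4,5,6,7,8,9,10,11}
X ∩ (X ∪ ((X ∪ Y) ∪ Y)) = {2,3,5,6,7,8,10}
X ∩ Y = {2,8,10}
(X ∩ (X ∪ ((X ∪ Y) ∪ Y))) ∪ (X ∩ Y) = {2,3,5,6,7,8,10}
|(X ∩ (X ∪ ((X ∪ Y) ∪ Y))) ∪ (X ∩ Y)| = 7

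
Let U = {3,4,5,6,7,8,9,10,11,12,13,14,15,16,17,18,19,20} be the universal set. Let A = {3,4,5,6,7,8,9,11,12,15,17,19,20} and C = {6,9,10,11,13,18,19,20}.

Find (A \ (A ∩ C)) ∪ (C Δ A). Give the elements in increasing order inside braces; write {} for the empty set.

A ∩ C = {6,9,11,19,20}
A \ (A ∩ C) = {3,4,5,7,8,12,15,17}
C Δ A = {3,4,5,7,8,10,12,13,15,17,18}
(A \ (A ∩ C)) ∪ (C Δ A) = {3,4,5,7,8,10,12,13,15,17,18}

{3,4,5,7,8,10,12,13,15,17,18}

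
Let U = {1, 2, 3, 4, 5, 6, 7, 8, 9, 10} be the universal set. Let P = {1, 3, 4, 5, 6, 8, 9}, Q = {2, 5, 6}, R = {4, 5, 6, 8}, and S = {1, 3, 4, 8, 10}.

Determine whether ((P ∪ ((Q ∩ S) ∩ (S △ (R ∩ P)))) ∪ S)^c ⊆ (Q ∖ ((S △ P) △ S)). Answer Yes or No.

Q ∩ S = {}
R ∩ P = {4, 5, 6, 8}
S △ (R ∩ P) = {1, 3, 5, 6, 10}
(Q ∩ S) ∩ (S △ (R ∩ P)) = {}
P ∪ ((Q ∩ S) ∩ (S △ (R ∩ P))) = {1, 3, 4, 5, 6, 8, 9}
(P ∪ ((Q ∩ S) ∩ (S △ (R ∩ P)))) ∪ S = {1, 3, 4, 5, 6, 8, 9, 10}
((P ∪ ((Q ∩ S) ∩ (S △ (R ∩ P)))) ∪ S)^c = {2, 7}
S △ P = {5, 6, 9, 10}
(S △ P) △ S = {1, 3, 4, 5, 6, 8, 9}
Q ∖ ((S △ P) △ S) = {2}
7 ∈ ((P ∪ ((Q ∩ S) ∩ (S △ (R ∩ P)))) ∪ S)^c but 7 ∉ Q ∖ ((S △ P) △ S), so the inclusion fails.

No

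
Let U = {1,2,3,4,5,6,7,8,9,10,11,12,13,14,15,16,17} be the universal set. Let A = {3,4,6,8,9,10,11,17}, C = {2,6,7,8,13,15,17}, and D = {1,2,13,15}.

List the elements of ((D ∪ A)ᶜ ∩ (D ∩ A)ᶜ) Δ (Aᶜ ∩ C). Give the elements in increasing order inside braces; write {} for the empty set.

D ∪ A = {1,2,3,4,6,8,9,10,11,13,15,17}
(D ∪ A)ᶜ = {5,7,12,14,16}
D ∩ A = {}
(D ∩ A)ᶜ = {1,2,3,4,5,6,7,8,9,10,11,12,13,14,15,16,17}
(D ∪ A)ᶜ ∩ (D ∩ A)ᶜ = {5,7,12,14,16}
Aᶜ = {1,2,5,7,12,13,14,15,16}
Aᶜ ∩ C = {2,7,13,15}
((D ∪ A)ᶜ ∩ (D ∩ A)ᶜ) Δ (Aᶜ ∩ C) = {2,5,12,13,14,15,16}

{2,5,12,13,14,15,16}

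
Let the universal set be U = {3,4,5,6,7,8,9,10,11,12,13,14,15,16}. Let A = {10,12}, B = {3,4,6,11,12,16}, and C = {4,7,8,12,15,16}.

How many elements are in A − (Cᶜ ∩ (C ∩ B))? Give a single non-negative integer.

Cᶜ = {3,5,6,9,10,11,13,14}
C ∩ B = {4,12,16}
Cᶜ ∩ (C ∩ B) = {}
A − (Cᶜ ∩ (C ∩ B)) = {10,12}
|A − (Cᶜ ∩ (C ∩ B))| = 2

2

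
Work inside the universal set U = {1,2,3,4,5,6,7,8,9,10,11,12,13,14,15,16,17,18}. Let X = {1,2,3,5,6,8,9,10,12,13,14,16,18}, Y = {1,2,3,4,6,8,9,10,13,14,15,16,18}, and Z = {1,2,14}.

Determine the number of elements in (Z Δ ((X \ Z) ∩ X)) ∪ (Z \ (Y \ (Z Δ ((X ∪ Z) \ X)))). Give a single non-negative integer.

X \ Z = {3,5,6,8,9,10,12,13,16,18}
(X \ Z) ∩ X = {3,5,6,8,9,10,12,13,16,18}
Z Δ ((X \ Z) ∩ X) = {1,2,3,5,6,8,9,10,12,13,14,16,18}
X ∪ Z = {1,2,3,5,6,8,9,10,12,13,14,16,18}
(X ∪ Z) \ X = {}
Z Δ ((X ∪ Z) \ X) = {1,2,14}
Y \ (Z Δ ((X ∪ Z) \ X)) = {3,4,6,8,9,10,13,15,16,18}
Z \ (Y \ (Z Δ ((X ∪ Z) \ X))) = {1,2,14}
(Z Δ ((X \ Z) ∩ X)) ∪ (Z \ (Y \ (Z Δ ((X ∪ Z) \ X)))) = {1,2,3,5,6,8,9,10,12,13,14,16,18}
|(Z Δ ((X \ Z) ∩ X)) ∪ (Z \ (Y \ (Z Δ ((X ∪ Z) \ X))))| = 13

13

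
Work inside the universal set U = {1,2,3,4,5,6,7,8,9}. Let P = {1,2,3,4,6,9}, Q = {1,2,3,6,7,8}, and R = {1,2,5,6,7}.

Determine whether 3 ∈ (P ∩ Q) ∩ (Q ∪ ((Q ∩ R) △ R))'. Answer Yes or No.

No

3 ∈ P and 3 ∈ Q, so 3 ∈ P ∩ Q
3 ∈ Q and 3 ∉ R, so 3 ∉ Q ∩ R
3 ∉ (Q ∩ R) and 3 ∉ R, so 3 ∉ (Q ∩ R) △ R
3 ∈ Q and 3 ∉ ((Q ∩ R) △ R), so 3 ∈ Q ∪ ((Q ∩ R) △ R)
3 ∉ (Q ∪ ((Q ∩ R) △ R))' since 3 ∈ (Q ∪ ((Q ∩ R) △ R))
3 ∈ (P ∩ Q) and 3 ∉ (Q ∪ ((Q ∩ R) △ R))', so 3 ∉ (P ∩ Q) ∩ (Q ∪ ((Q ∩ R) △ R))'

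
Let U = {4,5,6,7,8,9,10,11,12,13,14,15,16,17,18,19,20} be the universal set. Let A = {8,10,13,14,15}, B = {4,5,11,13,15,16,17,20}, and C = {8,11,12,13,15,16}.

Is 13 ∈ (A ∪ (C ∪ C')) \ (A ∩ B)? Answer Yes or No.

13 ∈ C, so 13 ∉ C'
13 ∈ C and 13 ∉ C', so 13 ∈ C ∪ C'
13 ∈ A and 13 ∈ (C ∪ C'), so 13 ∈ A ∪ (C ∪ C')
13 ∈ A and 13 ∈ B, so 13 ∈ A ∩ B
13 ∈ (A ∪ (C ∪ C')) and 13 ∈ (A ∩ B), so 13 ∉ (A ∪ (C ∪ C')) \ (A ∩ B)

No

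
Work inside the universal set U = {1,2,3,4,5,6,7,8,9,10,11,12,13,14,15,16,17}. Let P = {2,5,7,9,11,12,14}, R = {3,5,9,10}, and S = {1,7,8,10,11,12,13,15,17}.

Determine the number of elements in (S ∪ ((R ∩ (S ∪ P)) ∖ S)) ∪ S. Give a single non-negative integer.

S ∪ P = {1,2,5,7,8,9,10,11,12,13,14,15,17}
R ∩ (S ∪ P) = {5,9,10}
(R ∩ (S ∪ P)) ∖ S = {5,9}
S ∪ ((R ∩ (S ∪ P)) ∖ S) = {1,5,7,8,9,10,11,12,13,15,17}
(S ∪ ((R ∩ (S ∪ P)) ∖ S)) ∪ S = {1,5,7,8,9,10,11,12,13,15,17}
|(S ∪ ((R ∩ (S ∪ P)) ∖ S)) ∪ S| = 11

11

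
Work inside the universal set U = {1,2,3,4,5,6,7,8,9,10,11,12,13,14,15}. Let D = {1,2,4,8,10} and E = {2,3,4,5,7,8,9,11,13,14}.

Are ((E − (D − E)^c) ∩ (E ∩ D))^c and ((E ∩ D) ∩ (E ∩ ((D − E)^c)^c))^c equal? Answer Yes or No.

Yes

D − E = {1,10}
(D − E)^c = {2,3,4,5,6,7,8,9,11,12,13,14,15}
E − (D − E)^c = {}
E ∩ D = {2,4,8}
(E − (D − E)^c) ∩ (E ∩ D) = {}
((E − (D − E)^c) ∩ (E ∩ D))^c = {1,2,3,4,5,6,7,8,9,10,11,12,13,14,15}
((D − E)^c)^c = {1,10}
E ∩ ((D − E)^c)^c = {}
(E ∩ D) ∩ (E ∩ ((D − E)^c)^c) = {}
((E ∩ D) ∩ (E ∩ ((D − E)^c)^c))^c = {1,2,3,4,5,6,7,8,9,10,11,12,13,14,15}
Both equal {1,2,3,4,5,6,7,8,9,10,11,12,13,14,15}, so ((E − (D − E)^c) ∩ (E ∩ D))^c = ((E ∩ D) ∩ (E ∩ ((D − E)^c)^c))^c.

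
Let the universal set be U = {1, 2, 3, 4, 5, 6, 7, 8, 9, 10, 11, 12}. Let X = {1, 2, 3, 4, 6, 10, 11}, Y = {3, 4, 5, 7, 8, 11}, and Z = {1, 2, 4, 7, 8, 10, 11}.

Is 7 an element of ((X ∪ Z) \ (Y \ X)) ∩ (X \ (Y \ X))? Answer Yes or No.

7 ∉ X and 7 ∈ Z, so 7 ∈ X ∪ Z
7 ∈ Y and 7 ∉ X, so 7 ∈ Y \ X
7 ∈ (X ∪ Z) and 7 ∈ (Y \ X), so 7 ∉ (X ∪ Z) \ (Y \ X)
7 ∈ Y and 7 ∉ X, so 7 ∈ Y \ X
7 ∉ X and 7 ∈ (Y \ X), so 7 ∉ X \ (Y \ X)
7 ∉ ((X ∪ Z) \ (Y \ X)) and 7 ∉ (X \ (Y \ X)), so 7 ∉ ((X ∪ Z) \ (Y \ X)) ∩ (X \ (Y \ X))

No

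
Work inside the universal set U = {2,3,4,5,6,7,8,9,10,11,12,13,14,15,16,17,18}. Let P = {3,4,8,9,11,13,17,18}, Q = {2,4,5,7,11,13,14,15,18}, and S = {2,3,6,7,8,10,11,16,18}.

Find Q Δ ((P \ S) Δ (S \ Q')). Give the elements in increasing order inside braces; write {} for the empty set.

P \ S = {4,9,13,17}
Q' = {3,6,8,9,10,12,16,17}
S \ Q' = {2,7,11,18}
(P \ S) Δ (S \ Q') = {2,4,7,9,11,13,17,18}
Q Δ ((P \ S) Δ (S \ Q')) = {5,9,14,15,17}

{5,9,14,15,17}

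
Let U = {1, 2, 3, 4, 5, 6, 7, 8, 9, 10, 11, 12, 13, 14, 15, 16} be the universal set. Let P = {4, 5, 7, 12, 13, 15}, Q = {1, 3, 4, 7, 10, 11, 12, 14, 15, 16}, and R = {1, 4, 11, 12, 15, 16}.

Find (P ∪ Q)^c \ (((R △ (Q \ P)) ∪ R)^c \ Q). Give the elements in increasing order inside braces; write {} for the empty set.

{}

P ∪ Q = {1, 3, 4, 5, 7, 10, 11, 12, 13, 14, 15, 16}
(P ∪ Q)^c = {2, 6, 8, 9}
Q \ P = {1, 3, 10, 11, 14, 16}
R △ (Q \ P) = {3, 4, 10, 12, 14, 15}
(R △ (Q \ P)) ∪ R = {1, 3, 4, 10, 11, 12, 14, 15, 16}
((R △ (Q \ P)) ∪ R)^c = {2, 5, 6, 7, 8, 9, 13}
((R △ (Q \ P)) ∪ R)^c \ Q = {2, 5, 6, 8, 9, 13}
(P ∪ Q)^c \ (((R △ (Q \ P)) ∪ R)^c \ Q) = {}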